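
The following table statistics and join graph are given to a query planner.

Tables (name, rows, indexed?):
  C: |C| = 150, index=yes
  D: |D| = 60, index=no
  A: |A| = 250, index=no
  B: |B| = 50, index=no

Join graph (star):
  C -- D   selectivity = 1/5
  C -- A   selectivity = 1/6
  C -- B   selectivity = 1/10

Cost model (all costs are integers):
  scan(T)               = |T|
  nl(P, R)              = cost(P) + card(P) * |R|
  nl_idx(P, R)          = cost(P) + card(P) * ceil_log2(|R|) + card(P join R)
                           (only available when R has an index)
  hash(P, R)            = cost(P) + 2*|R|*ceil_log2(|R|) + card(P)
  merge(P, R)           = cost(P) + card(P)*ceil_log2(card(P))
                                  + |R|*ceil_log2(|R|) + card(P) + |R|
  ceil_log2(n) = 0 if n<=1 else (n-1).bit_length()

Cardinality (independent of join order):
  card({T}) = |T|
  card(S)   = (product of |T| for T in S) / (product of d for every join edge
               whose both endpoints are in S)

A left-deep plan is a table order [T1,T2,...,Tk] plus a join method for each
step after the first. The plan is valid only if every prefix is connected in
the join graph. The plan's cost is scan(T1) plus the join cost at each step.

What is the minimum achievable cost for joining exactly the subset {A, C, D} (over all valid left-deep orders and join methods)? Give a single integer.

Selinger DP over subsets of {A,C,D}:
  {C}: scan cost=150, card=150
  {D}: scan cost=60, card=60
  {A}: scan cost=250, card=250
  {CD}: card=1800; try (D,hash)→1020, (C,merge)→1830, (D,merge)→1920, (C,nl_idx)→2340, (C,hash)→2520, (C,nl)→9060 …(+1); best=1020 via (D,hash)
  {AC}: card=6250; try (C,hash)→2900, (A,merge)→3750, (C,merge)→3850, (A,hash)→4300, (C,nl_idx)→8500, (A,nl)→37650 …(+1); best=2900 via (C,hash)
  {ACD}: card=75000; try (A,hash)→6820, (D,hash)→9870, (A,merge)→24870, (D,merge)→90820, (D,nl)→377900, (A,nl)→451020; best=6820 via (A,hash)

6820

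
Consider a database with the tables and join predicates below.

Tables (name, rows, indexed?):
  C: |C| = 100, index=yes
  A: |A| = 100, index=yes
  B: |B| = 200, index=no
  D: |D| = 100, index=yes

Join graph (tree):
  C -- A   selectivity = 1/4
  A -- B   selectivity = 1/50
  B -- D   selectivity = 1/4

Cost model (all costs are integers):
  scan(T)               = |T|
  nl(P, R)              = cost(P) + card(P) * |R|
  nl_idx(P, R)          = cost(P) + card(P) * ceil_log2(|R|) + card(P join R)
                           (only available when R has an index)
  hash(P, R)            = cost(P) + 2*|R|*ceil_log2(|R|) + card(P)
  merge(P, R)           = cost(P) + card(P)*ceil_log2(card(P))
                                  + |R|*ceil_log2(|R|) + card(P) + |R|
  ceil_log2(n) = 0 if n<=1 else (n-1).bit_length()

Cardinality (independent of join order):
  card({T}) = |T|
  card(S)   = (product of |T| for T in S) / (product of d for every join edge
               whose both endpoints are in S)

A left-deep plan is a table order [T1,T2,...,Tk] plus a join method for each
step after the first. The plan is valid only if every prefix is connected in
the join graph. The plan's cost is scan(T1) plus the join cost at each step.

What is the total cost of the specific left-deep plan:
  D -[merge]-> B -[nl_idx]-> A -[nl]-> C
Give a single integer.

1047700

step 1: scan D: cost=100, card=100
step 2: join B via merge
    card(P join B) = 100*200/(4) = 5000
    cost = 100 + 100*7 + 200*8 + 100 + 200 = 2700
step 3: join A via nl_idx
    card(P join A) = 5000*100/(50) = 10000
    cost = 2700 + 5000*7 + 10000 = 47700
step 4: join C via nl
    card(P join C) = 10000*100/(4) = 250000
    cost = 47700 + 10000*100 = 1047700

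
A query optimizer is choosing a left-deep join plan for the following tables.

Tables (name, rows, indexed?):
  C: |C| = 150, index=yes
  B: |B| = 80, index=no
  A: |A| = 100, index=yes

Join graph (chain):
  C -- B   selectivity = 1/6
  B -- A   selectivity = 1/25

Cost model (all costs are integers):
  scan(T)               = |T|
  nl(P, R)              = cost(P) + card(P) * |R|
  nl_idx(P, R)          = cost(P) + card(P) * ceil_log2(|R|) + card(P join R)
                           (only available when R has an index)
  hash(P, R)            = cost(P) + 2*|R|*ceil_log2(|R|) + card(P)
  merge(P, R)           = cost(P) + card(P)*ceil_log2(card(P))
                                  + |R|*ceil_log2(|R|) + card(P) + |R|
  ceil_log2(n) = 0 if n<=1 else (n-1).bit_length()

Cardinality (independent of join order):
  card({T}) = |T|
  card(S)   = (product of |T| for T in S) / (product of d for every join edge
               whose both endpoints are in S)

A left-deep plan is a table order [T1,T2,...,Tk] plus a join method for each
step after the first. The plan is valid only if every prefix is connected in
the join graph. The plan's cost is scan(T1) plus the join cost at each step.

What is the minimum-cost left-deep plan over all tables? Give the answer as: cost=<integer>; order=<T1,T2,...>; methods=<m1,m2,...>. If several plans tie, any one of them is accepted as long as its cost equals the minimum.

Selinger DP (subsets sized 1..n):
  {C}: scan cost=150, card=150
  {B}: scan cost=80, card=80
  {A}: scan cost=100, card=100
  {BC}: card=2000; try (B,hash)→1420, (C,merge)→2070, (B,merge)→2140, (C,hash)→2560, (C,nl_idx)→2720, (C,nl)→12080 …(+1); best=1420 via (B,hash)
  {AB}: card=320; try (A,nl_idx)→960, (B,hash)→1320, (A,merge)→1520, (B,merge)→1540, (A,hash)→1560, (A,nl)→8080 …(+1); best=960 via (A,nl_idx)
  {ABC}: card=8000; try (C,hash)→3680, (A,hash)→4820, (C,merge)→5510, (C,nl_idx)→11520, (A,nl_idx)→23420, (A,merge)→26220 …(+2); best=3680 via (C,hash)

cost=3680; order=B,A,C; methods=nl_idx,hash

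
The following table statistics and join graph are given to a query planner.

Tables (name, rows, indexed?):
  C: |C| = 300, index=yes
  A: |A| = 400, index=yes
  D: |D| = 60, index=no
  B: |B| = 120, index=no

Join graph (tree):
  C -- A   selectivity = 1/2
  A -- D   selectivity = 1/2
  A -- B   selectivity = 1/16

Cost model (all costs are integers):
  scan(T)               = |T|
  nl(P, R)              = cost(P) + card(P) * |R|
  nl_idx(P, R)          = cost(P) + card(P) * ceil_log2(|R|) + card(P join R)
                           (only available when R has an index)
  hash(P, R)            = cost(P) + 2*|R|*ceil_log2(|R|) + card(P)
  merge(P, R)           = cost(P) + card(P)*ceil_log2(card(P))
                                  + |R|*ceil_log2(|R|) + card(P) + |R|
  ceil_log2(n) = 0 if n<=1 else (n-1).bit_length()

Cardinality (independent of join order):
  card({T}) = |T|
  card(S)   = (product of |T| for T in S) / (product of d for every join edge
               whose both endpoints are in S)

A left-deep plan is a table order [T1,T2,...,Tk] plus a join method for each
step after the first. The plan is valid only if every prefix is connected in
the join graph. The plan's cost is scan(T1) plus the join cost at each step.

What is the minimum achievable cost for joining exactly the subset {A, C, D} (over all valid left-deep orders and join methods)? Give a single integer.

18920

Selinger DP over subsets of {A,C,D}:
  {C}: scan cost=300, card=300
  {A}: scan cost=400, card=400
  {D}: scan cost=60, card=60
  {AC}: card=60000; try (C,hash)→6200, (A,merge)→7300, (C,merge)→7400, (A,hash)→7800, (A,nl_idx)→63000, (C,nl_idx)→64000 …(+2); best=6200 via (C,hash)
  {AD}: card=12000; try (D,hash)→1520, (A,merge)→4480, (D,merge)→4820, (A,hash)→7320, (A,nl_idx)→12600, (A,nl)→24060 …(+1); best=1520 via (D,hash)
  {ACD}: card=1800000; try (C,hash)→18920, (D,hash)→66920, (C,merge)→184520, (D,merge)→1026620, (C,nl_idx)→1909520, (C,nl)→3601520 …(+1); best=18920 via (C,hash)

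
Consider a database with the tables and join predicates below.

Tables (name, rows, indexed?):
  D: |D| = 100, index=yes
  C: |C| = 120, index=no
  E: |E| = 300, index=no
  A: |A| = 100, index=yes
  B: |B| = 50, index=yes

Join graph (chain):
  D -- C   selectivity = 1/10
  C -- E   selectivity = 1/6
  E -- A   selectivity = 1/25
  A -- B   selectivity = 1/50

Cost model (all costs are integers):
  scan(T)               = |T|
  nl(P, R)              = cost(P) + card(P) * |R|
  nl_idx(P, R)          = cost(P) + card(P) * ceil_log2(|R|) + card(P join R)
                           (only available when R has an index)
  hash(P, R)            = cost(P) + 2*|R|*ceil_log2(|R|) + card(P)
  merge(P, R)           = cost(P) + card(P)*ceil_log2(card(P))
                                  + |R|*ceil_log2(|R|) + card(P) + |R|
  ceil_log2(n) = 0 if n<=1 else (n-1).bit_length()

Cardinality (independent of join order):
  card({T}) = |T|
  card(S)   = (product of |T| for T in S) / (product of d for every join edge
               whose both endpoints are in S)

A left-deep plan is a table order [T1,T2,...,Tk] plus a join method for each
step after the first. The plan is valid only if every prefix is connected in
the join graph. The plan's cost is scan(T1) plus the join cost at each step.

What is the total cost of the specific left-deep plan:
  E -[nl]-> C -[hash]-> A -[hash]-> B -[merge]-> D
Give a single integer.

453100

step 1: scan E: cost=300, card=300
step 2: join C via nl
    card(P join C) = 300*120/(6) = 6000
    cost = 300 + 300*120 = 36300
step 3: join A via hash
    card(P join A) = 6000*100/(25) = 24000
    cost = 36300 + 2*100*7 + 6000 = 43700
step 4: join B via hash
    card(P join B) = 24000*50/(50) = 24000
    cost = 43700 + 2*50*6 + 24000 = 68300
step 5: join D via merge
    card(P join D) = 24000*100/(10) = 240000
    cost = 68300 + 24000*15 + 100*7 + 24000 + 100 = 453100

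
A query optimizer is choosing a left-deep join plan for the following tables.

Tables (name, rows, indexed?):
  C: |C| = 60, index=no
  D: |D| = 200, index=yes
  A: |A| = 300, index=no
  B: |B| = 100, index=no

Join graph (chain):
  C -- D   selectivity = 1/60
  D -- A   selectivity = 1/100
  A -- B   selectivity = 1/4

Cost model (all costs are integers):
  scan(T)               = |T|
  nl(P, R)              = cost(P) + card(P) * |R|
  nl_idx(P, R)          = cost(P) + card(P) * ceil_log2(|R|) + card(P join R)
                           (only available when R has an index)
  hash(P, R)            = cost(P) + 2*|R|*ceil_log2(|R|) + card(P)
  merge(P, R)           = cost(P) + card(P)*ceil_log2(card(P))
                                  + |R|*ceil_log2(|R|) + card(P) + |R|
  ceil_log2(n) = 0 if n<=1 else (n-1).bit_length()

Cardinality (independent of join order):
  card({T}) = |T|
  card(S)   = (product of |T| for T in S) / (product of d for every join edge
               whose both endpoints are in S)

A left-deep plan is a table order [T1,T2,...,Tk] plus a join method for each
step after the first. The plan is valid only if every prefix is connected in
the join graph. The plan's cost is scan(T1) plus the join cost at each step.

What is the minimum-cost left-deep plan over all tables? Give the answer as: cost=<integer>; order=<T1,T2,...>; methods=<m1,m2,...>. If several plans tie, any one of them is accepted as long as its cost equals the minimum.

Selinger DP (subsets sized 1..n):
  {C}: scan cost=60, card=60
  {D}: scan cost=200, card=200
  {A}: scan cost=300, card=300
  {B}: scan cost=100, card=100
  {CD}: card=200; try (D,nl_idx)→740, (C,hash)→1120, (D,merge)→2280, (C,merge)→2420, (D,hash)→3320, (D,nl)→12060 …(+1); best=740 via (D,nl_idx)
  {AD}: card=600; try (D,nl_idx)→3300, (D,hash)→3800, (A,merge)→5000, (D,merge)→5100, (A,hash)→5800, (A,nl)→60200 …(+1); best=3300 via (D,nl_idx)
  {AB}: card=7500; try (B,hash)→2000, (A,merge)→3900, (B,merge)→4100, (A,hash)→5600, (A,nl)→30100, (B,nl)→30300; best=2000 via (B,hash)
  {ACD}: card=600; try (C,hash)→4620, (A,merge)→5540, (A,hash)→6340, (C,merge)→10320, (C,nl)→39300, (A,nl)→60740; best=4620 via (C,hash)
  {ABD}: card=15000; try (B,hash)→5300, (B,merge)→10700, (D,hash)→12700, (B,nl)→63300, (D,nl_idx)→77000, (D,merge)→108800 …(+1); best=5300 via (B,hash)
  {ABCD}: card=15000; try (B,hash)→6620, (B,merge)→12020, (C,hash)→21020, (B,nl)→64620, (C,merge)→230720, (C,nl)→905300; best=6620 via (B,hash)

cost=6620; order=A,D,C,B; methods=nl_idx,hash,hash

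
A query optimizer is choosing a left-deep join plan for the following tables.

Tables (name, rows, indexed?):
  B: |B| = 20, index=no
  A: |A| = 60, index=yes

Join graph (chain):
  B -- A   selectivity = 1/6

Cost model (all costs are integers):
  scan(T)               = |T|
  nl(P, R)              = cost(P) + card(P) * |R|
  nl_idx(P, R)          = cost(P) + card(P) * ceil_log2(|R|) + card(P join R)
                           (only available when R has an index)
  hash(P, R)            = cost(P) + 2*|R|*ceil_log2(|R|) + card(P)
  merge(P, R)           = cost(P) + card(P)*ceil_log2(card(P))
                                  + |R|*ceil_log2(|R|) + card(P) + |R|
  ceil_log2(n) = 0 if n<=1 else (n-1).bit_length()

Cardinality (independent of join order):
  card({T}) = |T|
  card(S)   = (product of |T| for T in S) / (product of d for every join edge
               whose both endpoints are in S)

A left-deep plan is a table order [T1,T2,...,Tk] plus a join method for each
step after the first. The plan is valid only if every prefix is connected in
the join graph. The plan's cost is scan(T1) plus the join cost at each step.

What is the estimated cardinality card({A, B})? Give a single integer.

200

Tables in S: A(60), B(20)
Edges inside S: B-A(d=6)
numerator = 60 * 20 = 1200
denominator = 6 = 6
card(S) = 1200 / 6 = 200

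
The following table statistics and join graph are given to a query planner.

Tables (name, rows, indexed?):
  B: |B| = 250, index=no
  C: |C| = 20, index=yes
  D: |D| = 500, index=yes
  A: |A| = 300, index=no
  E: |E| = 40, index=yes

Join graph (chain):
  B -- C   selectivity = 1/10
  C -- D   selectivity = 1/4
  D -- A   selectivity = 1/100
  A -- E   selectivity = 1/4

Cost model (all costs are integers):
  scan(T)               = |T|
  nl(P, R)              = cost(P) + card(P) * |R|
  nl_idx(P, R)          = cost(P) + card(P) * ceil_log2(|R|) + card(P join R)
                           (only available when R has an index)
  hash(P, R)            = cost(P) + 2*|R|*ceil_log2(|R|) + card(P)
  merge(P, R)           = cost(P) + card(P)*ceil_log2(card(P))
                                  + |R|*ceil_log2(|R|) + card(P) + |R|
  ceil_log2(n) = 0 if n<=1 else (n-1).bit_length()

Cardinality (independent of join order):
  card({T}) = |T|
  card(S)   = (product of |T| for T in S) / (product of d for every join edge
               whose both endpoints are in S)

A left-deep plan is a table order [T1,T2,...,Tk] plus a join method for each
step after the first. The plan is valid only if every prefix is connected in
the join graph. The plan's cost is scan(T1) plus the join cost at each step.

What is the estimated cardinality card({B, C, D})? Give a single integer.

62500

Tables in S: B(250), C(20), D(500)
Edges inside S: B-C(d=10), C-D(d=4)
numerator = 250 * 20 * 500 = 2500000
denominator = 10 * 4 = 40
card(S) = 2500000 / 40 = 62500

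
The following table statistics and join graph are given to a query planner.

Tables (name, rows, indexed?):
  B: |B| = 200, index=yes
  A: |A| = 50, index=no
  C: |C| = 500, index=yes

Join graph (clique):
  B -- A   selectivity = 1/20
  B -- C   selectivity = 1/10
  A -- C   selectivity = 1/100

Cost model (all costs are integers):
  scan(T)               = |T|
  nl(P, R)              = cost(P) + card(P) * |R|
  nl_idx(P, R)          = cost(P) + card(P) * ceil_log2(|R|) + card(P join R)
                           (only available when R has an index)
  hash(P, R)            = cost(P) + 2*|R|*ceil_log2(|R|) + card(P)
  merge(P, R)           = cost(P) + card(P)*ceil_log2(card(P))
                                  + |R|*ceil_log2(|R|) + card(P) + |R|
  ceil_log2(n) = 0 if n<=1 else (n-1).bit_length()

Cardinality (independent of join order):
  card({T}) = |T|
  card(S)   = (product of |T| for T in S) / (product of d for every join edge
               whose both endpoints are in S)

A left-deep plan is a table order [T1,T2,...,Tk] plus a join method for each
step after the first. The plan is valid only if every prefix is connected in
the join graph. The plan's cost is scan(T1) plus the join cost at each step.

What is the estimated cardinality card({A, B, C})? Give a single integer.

Tables in S: A(50), B(200), C(500)
Edges inside S: B-A(d=20), B-C(d=10), A-C(d=100)
numerator = 50 * 200 * 500 = 5000000
denominator = 20 * 10 * 100 = 20000
card(S) = 5000000 / 20000 = 250

250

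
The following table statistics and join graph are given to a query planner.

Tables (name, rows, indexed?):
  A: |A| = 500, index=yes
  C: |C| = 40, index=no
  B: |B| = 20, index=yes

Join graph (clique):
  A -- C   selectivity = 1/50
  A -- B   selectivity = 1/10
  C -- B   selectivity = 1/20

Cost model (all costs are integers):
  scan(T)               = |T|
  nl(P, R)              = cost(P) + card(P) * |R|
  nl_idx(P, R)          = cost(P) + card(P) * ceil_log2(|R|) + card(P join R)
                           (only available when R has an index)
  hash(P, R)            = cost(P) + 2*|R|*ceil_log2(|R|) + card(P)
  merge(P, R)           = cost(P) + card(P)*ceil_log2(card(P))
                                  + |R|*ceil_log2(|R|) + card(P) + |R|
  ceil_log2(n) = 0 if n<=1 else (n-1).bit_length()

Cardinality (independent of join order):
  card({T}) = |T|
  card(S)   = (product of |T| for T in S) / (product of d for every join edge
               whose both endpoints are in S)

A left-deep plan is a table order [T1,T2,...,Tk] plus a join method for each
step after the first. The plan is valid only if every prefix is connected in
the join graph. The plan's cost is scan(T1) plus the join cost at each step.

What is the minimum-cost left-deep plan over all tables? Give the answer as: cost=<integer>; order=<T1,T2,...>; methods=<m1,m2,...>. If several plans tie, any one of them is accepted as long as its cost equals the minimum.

cost=680; order=C,B,A; methods=hash,nl_idx

Selinger DP (subsets sized 1..n):
  {A}: scan cost=500, card=500
  {C}: scan cost=40, card=40
  {B}: scan cost=20, card=20
  {AC}: card=400; try (A,nl_idx)→800, (C,hash)→1480, (A,merge)→5320, (C,merge)→5780, (A,hash)→9080, (A,nl)→20040 …(+1); best=800 via (A,nl_idx)
  {AB}: card=1000; try (B,hash)→1200, (A,nl_idx)→1200, (B,nl_idx)→4000, (A,merge)→5140, (B,merge)→5620, (A,hash)→9040 …(+2); best=1200 via (B,hash)
  {BC}: card=40; try (B,hash)→280, (B,nl_idx)→280, (C,merge)→420, (B,merge)→440, (C,hash)→520, (C,nl)→820 …(+1); best=280 via (B,hash)
  {ABC}: card=40; try (A,nl_idx)→680, (B,hash)→1400, (C,hash)→2680, (B,nl_idx)→2840, (B,merge)→4920, (A,merge)→5560 …(+5); best=680 via (A,nl_idx)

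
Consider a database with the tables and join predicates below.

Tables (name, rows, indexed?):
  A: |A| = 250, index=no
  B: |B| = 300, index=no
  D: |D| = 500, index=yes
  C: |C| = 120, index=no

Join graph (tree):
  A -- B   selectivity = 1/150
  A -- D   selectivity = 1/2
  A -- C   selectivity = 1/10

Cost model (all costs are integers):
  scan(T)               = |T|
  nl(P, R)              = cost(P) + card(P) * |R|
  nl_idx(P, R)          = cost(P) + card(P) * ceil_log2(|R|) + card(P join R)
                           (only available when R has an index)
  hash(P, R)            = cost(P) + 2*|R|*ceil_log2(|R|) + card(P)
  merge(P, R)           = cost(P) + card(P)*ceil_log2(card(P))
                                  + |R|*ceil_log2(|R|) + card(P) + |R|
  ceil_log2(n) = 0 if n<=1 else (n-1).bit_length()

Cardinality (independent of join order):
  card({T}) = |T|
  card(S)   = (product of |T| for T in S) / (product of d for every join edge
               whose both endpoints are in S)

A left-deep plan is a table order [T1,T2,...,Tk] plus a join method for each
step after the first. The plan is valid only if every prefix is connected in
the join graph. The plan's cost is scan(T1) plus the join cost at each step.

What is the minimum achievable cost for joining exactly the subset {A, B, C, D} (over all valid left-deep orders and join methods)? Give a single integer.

Selinger DP over subsets of {A,B,C,D}:
  {A}: scan cost=250, card=250
  {B}: scan cost=300, card=300
  {D}: scan cost=500, card=500
  {C}: scan cost=120, card=120
  {AB}: card=500; try (A,hash)→4600, (B,merge)→5500, (A,merge)→5550, (B,hash)→5900, (B,nl)→75250, (A,nl)→75300; best=4600 via (A,hash)
  {AD}: card=62500; try (A,hash)→5000, (D,merge)→7500, (A,merge)→7750, (D,hash)→9500, (D,nl_idx)→65000, (D,nl)→125250 …(+1); best=5000 via (A,hash)
  {AC}: card=3000; try (C,hash)→2180, (A,merge)→3330, (C,merge)→3460, (A,hash)→4240, (A,nl)→30120, (C,nl)→30250; best=2180 via (C,hash)
  {ABD}: card=125000; try (D,hash)→14100, (D,merge)→14600, (B,hash)→72900, (D,nl_idx)→134100, (D,nl)→254600, (B,merge)→1070500 …(+1); best=14100 via (D,hash)
  {ABC}: card=6000; try (C,hash)→6780, (C,merge)→10560, (B,hash)→10580, (B,merge)→44180, (C,nl)→64600, (B,nl)→902180; best=6780 via (C,hash)
  {ACD}: card=750000; try (D,hash)→14180, (D,merge)→46180, (C,hash)→69180, (D,nl_idx)→779180, (C,merge)→1068460, (D,nl)→1502180 …(+1); best=14180 via (D,hash)
  {ABCD}: card=1500000; try (D,hash)→21780, (D,merge)→95780, (C,hash)→140780, (B,hash)→769580, (D,nl_idx)→1560780, (C,merge)→2265060 …(+4); best=21780 via (D,hash)

21780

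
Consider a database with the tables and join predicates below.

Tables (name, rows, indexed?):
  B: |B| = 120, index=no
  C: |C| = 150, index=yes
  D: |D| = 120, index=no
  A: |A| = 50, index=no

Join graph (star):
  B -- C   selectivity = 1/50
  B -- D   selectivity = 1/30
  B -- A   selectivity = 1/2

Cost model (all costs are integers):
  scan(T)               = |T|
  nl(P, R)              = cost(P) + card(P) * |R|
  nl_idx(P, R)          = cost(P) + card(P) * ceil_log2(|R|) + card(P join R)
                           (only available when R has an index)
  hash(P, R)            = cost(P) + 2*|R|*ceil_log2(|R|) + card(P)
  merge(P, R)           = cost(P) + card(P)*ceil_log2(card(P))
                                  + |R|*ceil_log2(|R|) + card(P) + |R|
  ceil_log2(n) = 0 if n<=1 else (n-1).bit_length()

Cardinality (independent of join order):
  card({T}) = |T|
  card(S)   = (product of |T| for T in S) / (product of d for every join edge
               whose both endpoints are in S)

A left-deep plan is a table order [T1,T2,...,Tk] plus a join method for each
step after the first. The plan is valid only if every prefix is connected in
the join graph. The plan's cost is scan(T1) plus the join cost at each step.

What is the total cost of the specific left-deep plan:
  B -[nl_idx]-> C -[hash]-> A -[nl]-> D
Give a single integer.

1082400

step 1: scan B: cost=120, card=120
step 2: join C via nl_idx
    card(P join C) = 120*150/(50) = 360
    cost = 120 + 120*8 + 360 = 1440
step 3: join A via hash
    card(P join A) = 360*50/(2) = 9000
    cost = 1440 + 2*50*6 + 360 = 2400
step 4: join D via nl
    card(P join D) = 9000*120/(30) = 36000
    cost = 2400 + 9000*120 = 1082400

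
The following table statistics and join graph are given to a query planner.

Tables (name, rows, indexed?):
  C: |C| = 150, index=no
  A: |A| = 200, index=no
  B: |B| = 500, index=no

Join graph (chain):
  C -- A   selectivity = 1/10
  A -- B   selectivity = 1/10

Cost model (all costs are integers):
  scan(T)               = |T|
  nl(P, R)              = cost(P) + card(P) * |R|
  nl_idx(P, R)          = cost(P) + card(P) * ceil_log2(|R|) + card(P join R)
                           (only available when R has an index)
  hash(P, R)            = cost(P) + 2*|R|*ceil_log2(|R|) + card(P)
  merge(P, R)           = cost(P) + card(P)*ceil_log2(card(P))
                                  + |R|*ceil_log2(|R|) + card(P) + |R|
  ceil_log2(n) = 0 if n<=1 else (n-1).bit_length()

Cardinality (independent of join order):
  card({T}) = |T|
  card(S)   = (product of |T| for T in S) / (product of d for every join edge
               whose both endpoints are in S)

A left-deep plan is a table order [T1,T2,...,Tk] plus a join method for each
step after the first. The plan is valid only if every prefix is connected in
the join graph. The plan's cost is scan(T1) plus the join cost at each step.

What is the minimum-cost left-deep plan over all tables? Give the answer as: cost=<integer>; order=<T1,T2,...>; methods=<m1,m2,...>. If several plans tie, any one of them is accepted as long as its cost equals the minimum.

cost=14800; order=A,C,B; methods=hash,hash

Selinger DP (subsets sized 1..n):
  {C}: scan cost=150, card=150
  {A}: scan cost=200, card=200
  {B}: scan cost=500, card=500
  {AC}: card=3000; try (C,hash)→2800, (A,merge)→3300, (C,merge)→3350, (A,hash)→3500, (A,nl)→30150, (C,nl)→30200; best=2800 via (C,hash)
  {AB}: card=10000; try (A,hash)→4200, (B,merge)→7000, (A,merge)→7300, (B,hash)→9400, (B,nl)→100200, (A,nl)→100500; best=4200 via (A,hash)
  {ABC}: card=150000; try (B,hash)→14800, (C,hash)→16600, (B,merge)→46800, (C,merge)→155550, (B,nl)→1502800, (C,nl)→1504200; best=14800 via (B,hash)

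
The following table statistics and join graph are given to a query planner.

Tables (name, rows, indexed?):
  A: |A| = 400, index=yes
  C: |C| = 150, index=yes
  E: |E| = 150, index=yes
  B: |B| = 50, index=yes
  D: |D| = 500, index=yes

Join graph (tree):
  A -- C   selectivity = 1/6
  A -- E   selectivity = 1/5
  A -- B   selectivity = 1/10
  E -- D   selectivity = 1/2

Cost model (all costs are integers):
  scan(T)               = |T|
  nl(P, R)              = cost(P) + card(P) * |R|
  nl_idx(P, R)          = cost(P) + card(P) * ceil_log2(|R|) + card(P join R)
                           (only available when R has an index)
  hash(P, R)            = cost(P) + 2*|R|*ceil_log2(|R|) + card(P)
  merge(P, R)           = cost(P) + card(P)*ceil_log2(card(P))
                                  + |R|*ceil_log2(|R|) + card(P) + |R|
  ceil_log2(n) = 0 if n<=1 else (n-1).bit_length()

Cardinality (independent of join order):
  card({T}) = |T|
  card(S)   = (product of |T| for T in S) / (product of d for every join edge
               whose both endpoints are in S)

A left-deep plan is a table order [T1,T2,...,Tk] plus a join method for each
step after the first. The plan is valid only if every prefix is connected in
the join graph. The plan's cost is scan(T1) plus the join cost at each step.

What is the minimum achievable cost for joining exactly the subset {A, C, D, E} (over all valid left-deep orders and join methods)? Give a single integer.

Selinger DP over subsets of {A,C,D,E}:
  {A}: scan cost=400, card=400
  {C}: scan cost=150, card=150
  {E}: scan cost=150, card=150
  {D}: scan cost=500, card=500
  {AC}: card=10000; try (C,hash)→3200, (A,merge)→5500, (C,merge)→5750, (A,hash)→7500, (A,nl_idx)→11500, (C,nl_idx)→13600 …(+2); best=3200 via (C,hash)
  {AE}: card=12000; try (E,hash)→3200, (A,merge)→5500, (E,merge)→5750, (A,hash)→7500, (A,nl_idx)→13500, (E,nl_idx)→15600 …(+2); best=3200 via (E,hash)
  {DE}: card=37500; try (E,hash)→3400, (D,merge)→6500, (E,merge)→6850, (D,hash)→9300, (D,nl_idx)→39000, (E,nl_idx)→42000 …(+2); best=3400 via (E,hash)
  {ACE}: card=300000; try (E,hash)→15600, (C,hash)→17600, (E,merge)→154550, (C,merge)→184550, (E,nl_idx)→383200, (C,nl_idx)→399200 …(+2); best=15600 via (E,hash)
  {ADE}: card=3000000; try (D,hash)→24200, (A,hash)→48100, (D,merge)→188200, (A,merge)→644900, (D,nl_idx)→3111200, (A,nl_idx)→3340900 …(+2); best=24200 via (D,hash)
  {ACDE}: card=75000000; try (D,hash)→324600, (C,hash)→3026600, (D,merge)→6020600, (C,merge)→69025550, (D,nl_idx)→77715600, (C,nl_idx)→99024200 …(+2); best=324600 via (D,hash)

324600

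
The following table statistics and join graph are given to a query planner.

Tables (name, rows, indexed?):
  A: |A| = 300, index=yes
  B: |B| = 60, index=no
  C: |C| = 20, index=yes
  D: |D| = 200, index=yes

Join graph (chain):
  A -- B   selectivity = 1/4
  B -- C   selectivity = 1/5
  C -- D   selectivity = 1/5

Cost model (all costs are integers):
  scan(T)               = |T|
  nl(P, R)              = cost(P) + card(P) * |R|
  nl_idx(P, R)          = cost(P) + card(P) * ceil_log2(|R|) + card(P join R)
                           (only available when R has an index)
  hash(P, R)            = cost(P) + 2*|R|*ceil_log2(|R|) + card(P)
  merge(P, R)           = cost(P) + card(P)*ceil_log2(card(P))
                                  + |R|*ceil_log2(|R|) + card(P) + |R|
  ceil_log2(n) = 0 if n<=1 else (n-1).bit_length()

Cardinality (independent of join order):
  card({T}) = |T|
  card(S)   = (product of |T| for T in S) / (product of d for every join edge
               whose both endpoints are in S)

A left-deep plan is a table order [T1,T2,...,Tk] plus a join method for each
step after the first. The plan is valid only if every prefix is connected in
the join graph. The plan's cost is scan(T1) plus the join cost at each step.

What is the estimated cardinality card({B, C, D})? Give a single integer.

Tables in S: B(60), C(20), D(200)
Edges inside S: B-C(d=5), C-D(d=5)
numerator = 60 * 20 * 200 = 240000
denominator = 5 * 5 = 25
card(S) = 240000 / 25 = 9600

9600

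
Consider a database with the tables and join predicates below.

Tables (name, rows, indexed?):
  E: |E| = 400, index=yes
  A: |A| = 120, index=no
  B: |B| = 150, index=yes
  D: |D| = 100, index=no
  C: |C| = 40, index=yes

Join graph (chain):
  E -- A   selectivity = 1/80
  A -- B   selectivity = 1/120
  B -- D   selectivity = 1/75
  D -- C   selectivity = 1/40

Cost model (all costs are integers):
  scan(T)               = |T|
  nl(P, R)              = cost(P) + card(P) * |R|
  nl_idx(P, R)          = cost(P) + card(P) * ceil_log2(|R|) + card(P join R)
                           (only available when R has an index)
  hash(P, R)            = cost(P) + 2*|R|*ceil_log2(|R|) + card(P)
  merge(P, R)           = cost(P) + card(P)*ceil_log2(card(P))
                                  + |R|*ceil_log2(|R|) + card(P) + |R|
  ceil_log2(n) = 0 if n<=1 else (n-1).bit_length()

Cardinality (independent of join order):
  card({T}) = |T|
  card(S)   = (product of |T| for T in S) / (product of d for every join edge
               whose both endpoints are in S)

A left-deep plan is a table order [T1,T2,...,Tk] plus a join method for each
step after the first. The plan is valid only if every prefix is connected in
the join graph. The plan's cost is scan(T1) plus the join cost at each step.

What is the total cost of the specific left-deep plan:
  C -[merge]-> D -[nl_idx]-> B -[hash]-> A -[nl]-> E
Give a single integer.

step 1: scan C: cost=40, card=40
step 2: join D via merge
    card(P join D) = 40*100/(40) = 100
    cost = 40 + 40*6 + 100*7 + 40 + 100 = 1120
step 3: join B via nl_idx
    card(P join B) = 100*150/(75) = 200
    cost = 1120 + 100*8 + 200 = 2120
step 4: join A via hash
    card(P join A) = 200*120/(120) = 200
    cost = 2120 + 2*120*7 + 200 = 4000
step 5: join E via nl
    card(P join E) = 200*400/(80) = 1000
    cost = 4000 + 200*400 = 84000

84000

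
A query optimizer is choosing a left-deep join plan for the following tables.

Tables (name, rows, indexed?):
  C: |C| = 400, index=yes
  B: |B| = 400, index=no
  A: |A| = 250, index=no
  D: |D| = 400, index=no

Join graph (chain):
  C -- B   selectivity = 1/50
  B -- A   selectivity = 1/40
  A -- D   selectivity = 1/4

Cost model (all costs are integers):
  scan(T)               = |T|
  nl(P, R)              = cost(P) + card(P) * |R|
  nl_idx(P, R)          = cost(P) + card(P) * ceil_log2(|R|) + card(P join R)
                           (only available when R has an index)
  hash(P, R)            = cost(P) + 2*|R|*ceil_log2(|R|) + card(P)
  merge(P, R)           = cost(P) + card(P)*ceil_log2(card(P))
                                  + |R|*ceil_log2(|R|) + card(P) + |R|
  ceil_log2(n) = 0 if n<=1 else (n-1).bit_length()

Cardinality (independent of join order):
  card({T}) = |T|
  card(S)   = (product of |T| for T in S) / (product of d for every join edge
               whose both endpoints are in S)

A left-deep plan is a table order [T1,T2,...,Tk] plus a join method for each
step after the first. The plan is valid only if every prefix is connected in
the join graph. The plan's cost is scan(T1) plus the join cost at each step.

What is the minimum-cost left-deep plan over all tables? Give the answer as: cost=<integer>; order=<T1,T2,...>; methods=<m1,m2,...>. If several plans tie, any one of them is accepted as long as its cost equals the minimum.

Selinger DP (subsets sized 1..n):
  {C}: scan cost=400, card=400
  {B}: scan cost=400, card=400
  {A}: scan cost=250, card=250
  {D}: scan cost=400, card=400
  {BC}: card=3200; try (C,nl_idx)→7200, (C,hash)→8000, (B,hash)→8000, (C,merge)→8400, (B,merge)→8400, (C,nl)→160400 …(+1); best=7200 via (C,nl_idx)
  {AB}: card=2500; try (A,hash)→4800, (B,merge)→6500, (A,merge)→6650, (B,hash)→7700, (B,nl)→100250, (A,nl)→100400; best=4800 via (A,hash)
  {AD}: card=25000; try (A,hash)→4800, (D,merge)→6500, (A,merge)→6650, (D,hash)→7700, (D,nl)→100250, (A,nl)→100400; best=4800 via (A,hash)
  {ABC}: card=20000; try (A,hash)→14400, (C,hash)→14500, (C,merge)→41300, (C,nl_idx)→47300, (A,merge)→51050, (A,nl)→807200 …(+1); best=14400 via (A,hash)
  {ABD}: card=250000; try (D,hash)→14500, (B,hash)→37000, (D,merge)→41300, (B,merge)→408800, (D,nl)→1004800, (B,nl)→10004800; best=14500 via (D,hash)
  {ABCD}: card=2000000; try (D,hash)→41600, (C,hash)→271700, (D,merge)→338400, (C,nl_idx)→4264500, (C,merge)→4768500, (D,nl)→8014400 …(+1); best=41600 via (D,hash)

cost=41600; order=B,C,A,D; methods=nl_idx,hash,hash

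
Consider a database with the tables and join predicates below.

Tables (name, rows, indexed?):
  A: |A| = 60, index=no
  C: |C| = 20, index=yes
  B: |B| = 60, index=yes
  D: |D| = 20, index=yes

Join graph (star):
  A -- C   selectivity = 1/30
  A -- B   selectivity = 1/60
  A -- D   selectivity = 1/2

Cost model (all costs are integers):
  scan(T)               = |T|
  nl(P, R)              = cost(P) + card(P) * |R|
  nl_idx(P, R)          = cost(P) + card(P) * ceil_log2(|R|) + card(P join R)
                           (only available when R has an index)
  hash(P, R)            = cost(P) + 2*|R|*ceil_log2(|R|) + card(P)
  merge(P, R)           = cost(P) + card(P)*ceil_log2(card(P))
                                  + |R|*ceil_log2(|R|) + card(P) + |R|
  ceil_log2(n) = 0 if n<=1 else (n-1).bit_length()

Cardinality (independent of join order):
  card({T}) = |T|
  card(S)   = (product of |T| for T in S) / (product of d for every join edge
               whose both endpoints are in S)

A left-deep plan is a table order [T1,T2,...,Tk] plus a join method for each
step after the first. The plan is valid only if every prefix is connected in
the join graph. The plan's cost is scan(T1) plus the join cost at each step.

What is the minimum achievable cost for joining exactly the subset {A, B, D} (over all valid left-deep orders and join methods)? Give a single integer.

Selinger DP over subsets of {A,B,D}:
  {A}: scan cost=60, card=60
  {B}: scan cost=60, card=60
  {D}: scan cost=20, card=20
  {AB}: card=60; try (B,nl_idx)→480, (B,hash)→840, (A,hash)→840, (B,merge)→900, (A,merge)→900, (B,nl)→3660 …(+1); best=480 via (B,nl_idx)
  {AD}: card=600; try (D,hash)→320, (A,merge)→560, (D,merge)→600, (A,hash)→760, (D,nl_idx)→960, (A,nl)→1220 …(+1); best=320 via (D,hash)
  {ABD}: card=600; try (D,hash)→740, (D,merge)→1020, (D,nl_idx)→1380, (B,hash)→1640, (D,nl)→1680, (B,nl_idx)→4520 …(+2); best=740 via (D,hash)

740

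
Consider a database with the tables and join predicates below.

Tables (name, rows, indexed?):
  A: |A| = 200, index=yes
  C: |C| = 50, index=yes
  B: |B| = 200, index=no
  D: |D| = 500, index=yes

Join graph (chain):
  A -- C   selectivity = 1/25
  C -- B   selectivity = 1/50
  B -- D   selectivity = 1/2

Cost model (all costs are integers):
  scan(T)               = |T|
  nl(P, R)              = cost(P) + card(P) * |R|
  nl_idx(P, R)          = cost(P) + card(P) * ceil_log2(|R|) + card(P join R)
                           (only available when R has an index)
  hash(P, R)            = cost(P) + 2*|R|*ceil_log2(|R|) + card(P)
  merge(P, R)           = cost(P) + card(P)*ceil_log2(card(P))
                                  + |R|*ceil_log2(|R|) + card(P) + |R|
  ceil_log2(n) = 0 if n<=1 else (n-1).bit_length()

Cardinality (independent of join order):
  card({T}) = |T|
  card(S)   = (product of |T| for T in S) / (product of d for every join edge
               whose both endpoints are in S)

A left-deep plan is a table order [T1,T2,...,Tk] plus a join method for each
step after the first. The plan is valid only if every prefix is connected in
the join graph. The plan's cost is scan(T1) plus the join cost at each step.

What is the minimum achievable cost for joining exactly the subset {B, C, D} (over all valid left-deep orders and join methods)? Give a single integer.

Selinger DP over subsets of {B,C,D}:
  {C}: scan cost=50, card=50
  {B}: scan cost=200, card=200
  {D}: scan cost=500, card=500
  {BC}: card=200; try (C,hash)→1000, (C,nl_idx)→1600, (B,merge)→2200, (C,merge)→2350, (B,hash)→3300, (B,nl)→10050 …(+1); best=1000 via (C,hash)
  {BD}: card=50000; try (B,hash)→4200, (D,merge)→7000, (B,merge)→7300, (D,hash)→9400, (D,nl_idx)→52000, (D,nl)→100200 …(+1); best=4200 via (B,hash)
  {BCD}: card=50000; try (D,merge)→7800, (D,hash)→10200, (D,nl_idx)→52800, (C,hash)→54800, (D,nl)→101000, (C,nl_idx)→354200 …(+2); best=7800 via (D,merge)

7800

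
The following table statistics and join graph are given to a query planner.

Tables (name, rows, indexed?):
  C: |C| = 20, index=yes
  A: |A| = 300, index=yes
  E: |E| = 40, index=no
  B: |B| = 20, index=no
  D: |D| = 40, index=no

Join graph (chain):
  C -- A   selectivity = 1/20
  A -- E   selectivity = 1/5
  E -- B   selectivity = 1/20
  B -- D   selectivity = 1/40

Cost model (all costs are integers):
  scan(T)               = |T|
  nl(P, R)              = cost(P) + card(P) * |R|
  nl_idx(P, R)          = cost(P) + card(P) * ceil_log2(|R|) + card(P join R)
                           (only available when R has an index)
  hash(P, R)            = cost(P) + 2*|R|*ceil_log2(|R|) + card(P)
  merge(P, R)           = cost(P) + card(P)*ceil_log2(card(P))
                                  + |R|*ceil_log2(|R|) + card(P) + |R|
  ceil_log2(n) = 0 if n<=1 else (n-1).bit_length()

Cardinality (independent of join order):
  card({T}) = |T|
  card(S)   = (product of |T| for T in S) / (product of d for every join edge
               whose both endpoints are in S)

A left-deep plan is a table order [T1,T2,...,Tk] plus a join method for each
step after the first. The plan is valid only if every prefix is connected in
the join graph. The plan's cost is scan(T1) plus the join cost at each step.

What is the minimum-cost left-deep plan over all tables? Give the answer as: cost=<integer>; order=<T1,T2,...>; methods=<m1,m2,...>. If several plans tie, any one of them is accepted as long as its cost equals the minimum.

Selinger DP (subsets sized 1..n):
  {C}: scan cost=20, card=20
  {A}: scan cost=300, card=300
  {E}: scan cost=40, card=40
  {B}: scan cost=20, card=20
  {D}: scan cost=40, card=40
  {AC}: card=300; try (A,nl_idx)→500, (C,hash)→800, (C,nl_idx)→2100, (A,merge)→3140, (C,merge)→3420, (A,hash)→5440 …(+2); best=500 via (A,nl_idx)
  {AE}: card=2400; try (E,hash)→1080, (A,nl_idx)→2800, (A,merge)→3320, (E,merge)→3580, (A,hash)→5480, (A,nl)→12040 …(+1); best=1080 via (E,hash)
  {BE}: card=40; try (B,hash)→280, (E,merge)→420, (B,merge)→440, (E,hash)→520, (E,nl)→820, (B,nl)→840; best=280 via (B,hash)
  {BD}: card=20; try (B,hash)→280, (D,merge)→420, (B,merge)→440, (D,hash)→520, (D,nl)→820, (B,nl)→840; best=280 via (B,hash)
  {ACE}: card=2400; try (E,hash)→1280, (C,hash)→3680, (E,merge)→3780, (E,nl)→12500, (C,nl_idx)→15480, (C,merge)→32400 …(+1); best=1280 via (E,hash)
  {ABE}: card=2400; try (A,nl_idx)→3040, (A,merge)→3560, (B,hash)→3680, (A,hash)→5720, (A,nl)→12280, (B,merge)→32400 …(+1); best=3040 via (A,nl_idx)
  {BDE}: card=40; try (E,merge)→680, (E,hash)→780, (D,hash)→800, (D,merge)→840, (E,nl)→1080, (D,nl)→1880; best=680 via (E,merge)
  {ABCE}: card=2400; try (B,hash)→3880, (C,hash)→5640, (C,nl_idx)→17440, (B,merge)→32600, (C,merge)→34360, (B,nl)→49280 …(+1); best=3880 via (B,hash)
  {ABDE}: card=2400; try (A,nl_idx)→3440, (A,merge)→3960, (D,hash)→5920, (A,hash)→6120, (A,nl)→12680, (D,merge)→34520 …(+1); best=3440 via (A,nl_idx)
  {ABCDE}: card=2400; try (C,hash)→6040, (D,hash)→6760, (C,nl_idx)→17840, (C,merge)→34760, (D,merge)→35360, (C,nl)→51440 …(+1); best=6040 via (C,hash)

cost=6040; order=D,B,E,A,C; methods=hash,merge,nl_idx,hash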